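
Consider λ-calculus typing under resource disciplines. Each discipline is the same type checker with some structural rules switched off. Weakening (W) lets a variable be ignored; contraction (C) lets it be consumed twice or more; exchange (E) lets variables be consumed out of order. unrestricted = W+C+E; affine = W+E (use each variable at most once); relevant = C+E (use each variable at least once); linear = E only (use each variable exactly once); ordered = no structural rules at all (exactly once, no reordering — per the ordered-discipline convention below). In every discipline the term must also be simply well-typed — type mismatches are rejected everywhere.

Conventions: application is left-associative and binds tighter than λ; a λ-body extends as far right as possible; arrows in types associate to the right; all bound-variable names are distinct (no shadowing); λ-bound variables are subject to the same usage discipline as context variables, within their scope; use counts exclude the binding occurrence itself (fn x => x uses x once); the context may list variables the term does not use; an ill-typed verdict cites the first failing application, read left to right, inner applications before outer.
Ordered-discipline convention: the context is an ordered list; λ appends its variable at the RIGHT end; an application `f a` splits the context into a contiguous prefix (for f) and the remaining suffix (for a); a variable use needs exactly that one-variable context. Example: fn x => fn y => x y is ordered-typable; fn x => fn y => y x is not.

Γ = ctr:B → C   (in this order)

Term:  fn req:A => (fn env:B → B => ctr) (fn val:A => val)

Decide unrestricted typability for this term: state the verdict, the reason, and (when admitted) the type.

no — a type mismatch blocks all five
usage: ctr: 1; req (bound): 0; env (bound): 0; val (bound): 1
left-to-right use order: ctr, val
typing: ill-typed: a function awaiting B → B gets A → A
summary: ordered ✗; linear ✗; affine ✗; relevant ✗; unrestricted ✗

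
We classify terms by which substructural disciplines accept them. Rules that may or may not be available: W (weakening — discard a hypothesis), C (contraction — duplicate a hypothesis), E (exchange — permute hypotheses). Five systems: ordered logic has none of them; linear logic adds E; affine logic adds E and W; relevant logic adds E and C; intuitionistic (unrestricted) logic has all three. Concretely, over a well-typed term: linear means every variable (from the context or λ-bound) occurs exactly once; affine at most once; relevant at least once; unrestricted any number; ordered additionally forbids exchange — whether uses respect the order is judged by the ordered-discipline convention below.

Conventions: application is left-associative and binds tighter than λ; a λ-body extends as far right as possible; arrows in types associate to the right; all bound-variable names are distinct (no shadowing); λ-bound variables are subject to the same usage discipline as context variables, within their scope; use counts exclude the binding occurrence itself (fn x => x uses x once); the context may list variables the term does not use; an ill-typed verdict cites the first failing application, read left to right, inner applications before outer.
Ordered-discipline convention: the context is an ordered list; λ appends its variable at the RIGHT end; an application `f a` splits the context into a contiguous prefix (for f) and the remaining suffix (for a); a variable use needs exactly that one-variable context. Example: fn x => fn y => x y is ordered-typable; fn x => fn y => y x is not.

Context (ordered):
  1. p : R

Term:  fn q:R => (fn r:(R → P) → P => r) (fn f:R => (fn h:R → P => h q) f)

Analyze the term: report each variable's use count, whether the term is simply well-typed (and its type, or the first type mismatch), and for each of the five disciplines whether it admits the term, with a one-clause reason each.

variable uses: p=0, q [bound]=1, r [bound]=1, f [bound]=1, h [bound]=1
use order (left to right): r, h, q, f
typing: ill-typed: an argument R mismatches the expected R → P
ordered ✗ (a type mismatch blocks all five)
linear ✗ (the type mismatch rejects it)
affine ✗ (not simply typable)
relevant ✗ (fails simple typing)
unrestricted ✗ (a type mismatch blocks all five)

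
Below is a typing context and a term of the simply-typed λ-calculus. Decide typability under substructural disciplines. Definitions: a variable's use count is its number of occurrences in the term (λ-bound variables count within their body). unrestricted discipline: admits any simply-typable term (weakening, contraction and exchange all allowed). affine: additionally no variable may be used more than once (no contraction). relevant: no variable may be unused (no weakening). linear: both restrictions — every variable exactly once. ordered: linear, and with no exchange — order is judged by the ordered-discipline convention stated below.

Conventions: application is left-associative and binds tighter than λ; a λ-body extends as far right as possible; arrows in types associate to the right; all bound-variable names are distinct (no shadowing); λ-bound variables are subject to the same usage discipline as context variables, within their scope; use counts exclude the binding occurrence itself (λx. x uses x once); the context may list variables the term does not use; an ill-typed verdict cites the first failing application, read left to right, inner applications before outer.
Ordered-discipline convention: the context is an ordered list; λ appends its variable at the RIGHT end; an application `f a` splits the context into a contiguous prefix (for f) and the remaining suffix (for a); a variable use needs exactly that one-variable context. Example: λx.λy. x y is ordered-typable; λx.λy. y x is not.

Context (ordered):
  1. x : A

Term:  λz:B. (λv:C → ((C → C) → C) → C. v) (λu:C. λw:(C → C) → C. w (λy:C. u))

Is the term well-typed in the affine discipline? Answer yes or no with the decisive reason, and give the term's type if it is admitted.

yes — x, z, v, u, w, y: no repeats, contraction unneeded; term : B → C → ((C → C) → C) → C
usage: x: 0×, z (bound): 0×, v (bound): 1×, u (bound): 1×, w (bound): 1×, y (bound): 0×
uses in reading order: v, w, u
typing: the term checks, with type B → C → ((C → C) → C) → C
summary: ordered ✗ · linear ✗ · affine ✓ · relevant ✗ · unrestricted ✓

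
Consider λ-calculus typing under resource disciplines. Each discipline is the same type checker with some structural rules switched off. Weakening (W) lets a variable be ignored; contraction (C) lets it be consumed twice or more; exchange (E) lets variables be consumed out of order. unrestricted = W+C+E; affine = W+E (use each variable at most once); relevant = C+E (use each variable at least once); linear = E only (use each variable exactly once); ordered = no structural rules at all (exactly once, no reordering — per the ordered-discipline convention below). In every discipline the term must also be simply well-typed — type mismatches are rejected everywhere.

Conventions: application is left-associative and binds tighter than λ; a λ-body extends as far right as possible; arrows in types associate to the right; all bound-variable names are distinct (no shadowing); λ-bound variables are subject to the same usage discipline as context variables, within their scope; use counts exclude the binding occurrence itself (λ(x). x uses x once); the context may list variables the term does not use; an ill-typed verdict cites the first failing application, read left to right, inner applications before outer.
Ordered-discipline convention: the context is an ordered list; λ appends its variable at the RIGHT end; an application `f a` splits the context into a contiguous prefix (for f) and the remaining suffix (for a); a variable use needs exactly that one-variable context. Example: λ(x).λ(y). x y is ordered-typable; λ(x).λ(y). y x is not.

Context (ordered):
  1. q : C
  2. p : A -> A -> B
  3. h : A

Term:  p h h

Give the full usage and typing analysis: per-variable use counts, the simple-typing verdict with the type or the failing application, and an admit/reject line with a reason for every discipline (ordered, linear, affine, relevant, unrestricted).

use counts: q ×0, p ×1, h ×2
order of uses: p, h, h
typing: the term checks, with type B
ordered: ✗, needs contraction — h ×2; needs weakening: q unused
linear: ✗, needs contraction — h ×2; needs weakening: q unused
affine: ✗, needs contraction — h ×2
relevant: ✗, needs weakening: q unused
unrestricted: ✓, type-checks (B) and nothing is barred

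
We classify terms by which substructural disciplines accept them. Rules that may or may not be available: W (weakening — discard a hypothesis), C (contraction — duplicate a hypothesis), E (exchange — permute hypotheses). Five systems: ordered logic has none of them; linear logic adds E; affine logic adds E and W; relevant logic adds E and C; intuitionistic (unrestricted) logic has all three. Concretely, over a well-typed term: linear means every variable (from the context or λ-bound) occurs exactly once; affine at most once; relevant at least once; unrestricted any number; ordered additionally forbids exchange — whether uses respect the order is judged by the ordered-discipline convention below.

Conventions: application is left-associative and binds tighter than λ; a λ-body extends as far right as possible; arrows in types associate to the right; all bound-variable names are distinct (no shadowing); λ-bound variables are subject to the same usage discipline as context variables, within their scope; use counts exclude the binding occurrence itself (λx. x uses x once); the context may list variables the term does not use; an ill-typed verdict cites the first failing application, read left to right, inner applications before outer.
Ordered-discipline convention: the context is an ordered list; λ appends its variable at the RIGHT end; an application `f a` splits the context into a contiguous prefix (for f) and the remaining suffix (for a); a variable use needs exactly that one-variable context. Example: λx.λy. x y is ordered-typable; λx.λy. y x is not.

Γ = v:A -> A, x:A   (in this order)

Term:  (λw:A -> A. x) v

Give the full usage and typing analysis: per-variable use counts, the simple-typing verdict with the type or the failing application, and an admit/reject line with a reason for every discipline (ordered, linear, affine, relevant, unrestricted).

usage: v: 1×, x: 1×, w (bound): 0×
left-to-right use order: x, v
typing: the term checks, with type A
ordered: ✗, needs weakening: w unused
linear: ✗, needs weakening: w unused
affine: ✓, at most one use each (v, x, w)
relevant: ✗, needs weakening: w unused
unrestricted: ✓, simply typable at A; W, C, E all held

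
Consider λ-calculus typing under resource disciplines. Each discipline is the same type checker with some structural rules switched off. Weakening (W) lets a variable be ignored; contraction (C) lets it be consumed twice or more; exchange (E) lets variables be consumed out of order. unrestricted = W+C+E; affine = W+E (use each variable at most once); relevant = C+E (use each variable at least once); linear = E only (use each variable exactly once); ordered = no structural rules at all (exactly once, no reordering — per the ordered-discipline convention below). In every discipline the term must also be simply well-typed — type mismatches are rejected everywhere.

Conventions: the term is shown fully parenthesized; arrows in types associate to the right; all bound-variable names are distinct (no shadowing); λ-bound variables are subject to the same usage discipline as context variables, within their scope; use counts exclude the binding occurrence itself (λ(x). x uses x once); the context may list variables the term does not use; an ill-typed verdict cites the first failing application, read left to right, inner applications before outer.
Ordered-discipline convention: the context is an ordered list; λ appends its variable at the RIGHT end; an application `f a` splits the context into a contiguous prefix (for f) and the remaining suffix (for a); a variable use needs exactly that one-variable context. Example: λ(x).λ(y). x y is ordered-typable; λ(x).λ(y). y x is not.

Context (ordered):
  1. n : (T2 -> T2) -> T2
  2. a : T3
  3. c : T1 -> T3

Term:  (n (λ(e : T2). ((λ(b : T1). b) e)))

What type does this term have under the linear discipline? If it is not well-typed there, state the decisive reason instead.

not well-typed under linear — fails simple typing
variable uses: n=1; a=0; c=0; e [bound]=1; b [bound]=1
uses in reading order: n, b, e
typing: ill-typed: an application expects T1 but receives T2
per-discipline verdicts: ordered ✗; linear ✗; affine ✗; relevant ✗; unrestricted ✗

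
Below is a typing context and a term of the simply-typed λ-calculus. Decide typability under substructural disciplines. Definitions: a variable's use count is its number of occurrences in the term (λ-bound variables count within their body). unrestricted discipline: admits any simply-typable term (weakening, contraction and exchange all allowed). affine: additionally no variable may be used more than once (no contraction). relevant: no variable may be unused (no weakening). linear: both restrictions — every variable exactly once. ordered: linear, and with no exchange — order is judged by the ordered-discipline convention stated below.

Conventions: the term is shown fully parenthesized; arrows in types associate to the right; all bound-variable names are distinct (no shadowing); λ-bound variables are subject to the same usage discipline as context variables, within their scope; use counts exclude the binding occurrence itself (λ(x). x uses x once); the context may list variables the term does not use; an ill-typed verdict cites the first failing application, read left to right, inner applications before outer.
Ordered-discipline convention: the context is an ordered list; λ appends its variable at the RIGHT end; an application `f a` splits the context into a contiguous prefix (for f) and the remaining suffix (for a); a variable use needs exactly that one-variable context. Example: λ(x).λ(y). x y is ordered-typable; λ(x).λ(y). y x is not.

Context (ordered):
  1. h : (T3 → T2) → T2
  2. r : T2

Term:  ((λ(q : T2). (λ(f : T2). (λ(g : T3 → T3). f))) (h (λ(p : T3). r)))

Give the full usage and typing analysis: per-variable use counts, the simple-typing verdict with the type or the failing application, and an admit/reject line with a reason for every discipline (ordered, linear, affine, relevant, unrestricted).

counts: h ×1; r ×1; q (λ-bound) ×0; f (λ-bound) ×1; g (λ-bound) ×0; p (λ-bound) ×0
order of uses: f, h, r
typing: well-typed — term : T2 → (T3 → T3) → T2
ordered: ✗, q, g, p never used (weakening)
linear: ✗, q, g, p never used (weakening)
affine: ✓, no duplicate uses among h, r, q, f, g, p
relevant: ✗, q, g, p never used (weakening)
unrestricted: ✓, typability at T2 → (T3 → T3) → T2 is all that's needed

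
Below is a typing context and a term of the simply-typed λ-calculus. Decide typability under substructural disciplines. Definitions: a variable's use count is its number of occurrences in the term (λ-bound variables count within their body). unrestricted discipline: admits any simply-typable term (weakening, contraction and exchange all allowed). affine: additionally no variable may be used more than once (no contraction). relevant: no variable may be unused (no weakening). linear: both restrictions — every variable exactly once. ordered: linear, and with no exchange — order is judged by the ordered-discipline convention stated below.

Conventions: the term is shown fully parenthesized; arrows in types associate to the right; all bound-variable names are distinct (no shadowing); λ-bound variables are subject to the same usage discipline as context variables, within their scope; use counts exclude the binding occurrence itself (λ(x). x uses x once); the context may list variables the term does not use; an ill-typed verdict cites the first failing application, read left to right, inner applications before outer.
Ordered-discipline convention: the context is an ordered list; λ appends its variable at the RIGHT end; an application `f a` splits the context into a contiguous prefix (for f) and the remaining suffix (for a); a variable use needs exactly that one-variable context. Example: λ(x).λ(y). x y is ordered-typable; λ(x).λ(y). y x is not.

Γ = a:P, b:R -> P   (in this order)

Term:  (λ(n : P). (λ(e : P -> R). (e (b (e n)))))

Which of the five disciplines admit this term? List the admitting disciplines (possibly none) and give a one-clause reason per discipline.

admitted in: unrestricted
use counts: a ×0; b ×1; n (bound) ×1; e (bound) ×2
use order (left to right): e, b, e, n
typing: well-typed — term : P -> (P -> R) -> R
ordered: ✗, uses contraction: e ×2; needs weakening: a unused
linear: ✗, uses contraction: e ×2; needs weakening: a unused
affine: ✗, uses contraction: e ×2
relevant: ✗, needs weakening: a unused
unrestricted: ✓, typability at P -> (P -> R) -> R is all that's needed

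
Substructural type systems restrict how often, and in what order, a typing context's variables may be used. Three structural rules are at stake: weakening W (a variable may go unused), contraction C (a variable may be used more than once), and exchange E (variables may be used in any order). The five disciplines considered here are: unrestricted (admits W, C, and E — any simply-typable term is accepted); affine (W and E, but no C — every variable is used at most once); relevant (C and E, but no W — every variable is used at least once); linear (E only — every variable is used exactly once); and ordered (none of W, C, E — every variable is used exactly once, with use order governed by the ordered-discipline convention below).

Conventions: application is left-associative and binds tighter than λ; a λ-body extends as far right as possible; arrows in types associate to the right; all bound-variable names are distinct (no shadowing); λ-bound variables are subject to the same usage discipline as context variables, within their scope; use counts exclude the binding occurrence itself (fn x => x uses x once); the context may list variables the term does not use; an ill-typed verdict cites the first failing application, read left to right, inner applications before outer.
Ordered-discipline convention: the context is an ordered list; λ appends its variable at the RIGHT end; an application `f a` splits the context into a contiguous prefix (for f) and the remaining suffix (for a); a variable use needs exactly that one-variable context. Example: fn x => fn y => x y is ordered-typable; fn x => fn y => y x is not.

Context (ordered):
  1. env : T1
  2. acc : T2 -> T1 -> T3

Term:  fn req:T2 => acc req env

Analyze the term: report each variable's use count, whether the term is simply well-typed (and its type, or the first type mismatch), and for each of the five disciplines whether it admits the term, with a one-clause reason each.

variable uses: env: 1×, acc: 1×, req [bound]: 1×
order of uses: acc, req, env
typing: the term checks, with type T2 -> T3
ordered ✗ (needs exchange: uses follow acc, req, env)
linear ✓ (exactly-once usage across env, acc, req)
affine ✓ (no duplicate uses among env, acc, req)
relevant ✓ (at least one use each (env, acc, req))
unrestricted ✓ (well-typed at T2 -> T3; no restrictions here)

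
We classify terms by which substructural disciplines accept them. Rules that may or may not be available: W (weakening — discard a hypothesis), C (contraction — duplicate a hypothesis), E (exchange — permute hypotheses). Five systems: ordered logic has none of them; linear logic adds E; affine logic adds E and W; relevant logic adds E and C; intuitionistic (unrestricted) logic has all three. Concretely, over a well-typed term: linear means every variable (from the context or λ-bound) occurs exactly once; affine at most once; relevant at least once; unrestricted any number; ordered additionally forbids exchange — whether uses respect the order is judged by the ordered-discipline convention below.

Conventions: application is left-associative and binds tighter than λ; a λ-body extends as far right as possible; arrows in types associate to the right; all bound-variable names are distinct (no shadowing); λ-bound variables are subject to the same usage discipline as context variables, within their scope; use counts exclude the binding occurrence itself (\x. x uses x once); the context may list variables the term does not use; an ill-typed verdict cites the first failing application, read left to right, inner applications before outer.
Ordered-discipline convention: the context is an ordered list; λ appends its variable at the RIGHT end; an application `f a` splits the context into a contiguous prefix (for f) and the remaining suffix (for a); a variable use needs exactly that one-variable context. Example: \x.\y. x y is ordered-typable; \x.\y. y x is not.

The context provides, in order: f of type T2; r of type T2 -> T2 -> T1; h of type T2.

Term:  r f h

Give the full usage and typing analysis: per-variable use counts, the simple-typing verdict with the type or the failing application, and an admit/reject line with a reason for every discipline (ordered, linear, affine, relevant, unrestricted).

use counts: f: 1; r: 1; h: 1
uses in reading order: r, f, h
typing: well-typed at T1
ordered: ✗ — use order r, f, h needs exchange
linear: ✓ — single use per variable (f, r, h)
affine: ✓ — none of f, r, h used more than once
relevant: ✓ — none of f, r, h goes unused
unrestricted: ✓ — type-checks (T1) and nothing is barred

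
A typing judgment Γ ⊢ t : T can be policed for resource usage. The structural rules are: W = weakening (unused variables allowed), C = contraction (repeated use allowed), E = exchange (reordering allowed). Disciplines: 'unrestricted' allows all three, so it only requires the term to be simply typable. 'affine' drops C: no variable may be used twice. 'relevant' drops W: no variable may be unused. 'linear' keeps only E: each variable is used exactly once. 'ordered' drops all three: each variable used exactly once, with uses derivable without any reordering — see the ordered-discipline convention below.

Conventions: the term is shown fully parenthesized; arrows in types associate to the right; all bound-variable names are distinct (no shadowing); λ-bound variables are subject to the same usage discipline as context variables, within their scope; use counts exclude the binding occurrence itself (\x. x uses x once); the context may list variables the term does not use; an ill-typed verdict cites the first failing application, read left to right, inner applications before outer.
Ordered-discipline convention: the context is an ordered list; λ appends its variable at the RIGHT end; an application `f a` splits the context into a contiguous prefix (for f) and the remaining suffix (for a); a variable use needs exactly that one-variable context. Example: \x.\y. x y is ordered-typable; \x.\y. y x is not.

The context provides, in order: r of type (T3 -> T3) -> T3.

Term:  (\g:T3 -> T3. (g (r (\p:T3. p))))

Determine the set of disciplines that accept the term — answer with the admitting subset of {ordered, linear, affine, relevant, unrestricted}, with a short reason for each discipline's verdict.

admitted by: linear, affine, relevant, unrestricted
use counts: r=1; g [bound]=1; p [bound]=1
uses in reading order: g, r, p
typing: ✓ — (T3 -> T3) -> T3
ordered: ✗, needs exchange: uses follow g, r, p
linear: ✓, r, g, p: one use apiece
affine: ✓, r, g, p: no repeats, contraction unneeded
relevant: ✓, every one of r, g, p appears
unrestricted: ✓, simply typable at (T3 -> T3) -> T3; W, C, E all held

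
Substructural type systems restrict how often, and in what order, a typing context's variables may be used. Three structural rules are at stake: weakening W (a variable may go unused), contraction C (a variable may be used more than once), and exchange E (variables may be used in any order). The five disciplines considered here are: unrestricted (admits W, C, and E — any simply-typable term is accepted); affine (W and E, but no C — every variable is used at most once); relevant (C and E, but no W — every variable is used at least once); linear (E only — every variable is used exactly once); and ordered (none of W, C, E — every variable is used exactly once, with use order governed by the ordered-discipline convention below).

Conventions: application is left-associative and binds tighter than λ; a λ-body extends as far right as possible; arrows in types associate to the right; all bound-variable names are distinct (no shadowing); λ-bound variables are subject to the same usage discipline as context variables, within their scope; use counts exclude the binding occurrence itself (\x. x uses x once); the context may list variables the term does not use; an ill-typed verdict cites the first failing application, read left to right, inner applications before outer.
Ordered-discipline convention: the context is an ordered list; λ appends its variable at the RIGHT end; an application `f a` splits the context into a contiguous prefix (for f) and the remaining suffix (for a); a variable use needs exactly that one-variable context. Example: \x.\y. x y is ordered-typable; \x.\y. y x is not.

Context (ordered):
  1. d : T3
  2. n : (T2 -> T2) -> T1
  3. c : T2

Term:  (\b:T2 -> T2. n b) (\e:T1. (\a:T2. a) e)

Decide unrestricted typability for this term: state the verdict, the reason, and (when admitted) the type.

no — fails simple typing
usage: d ×0, n ×1, c ×0, b [bound] ×1, e [bound] ×1, a [bound] ×1
use order (left to right): n, b, a, e
typing: ill-typed: a function awaiting T2 gets T1
across the five disciplines: ordered ✗ | linear ✗ | affine ✗ | relevant ✗ | unrestricted ✗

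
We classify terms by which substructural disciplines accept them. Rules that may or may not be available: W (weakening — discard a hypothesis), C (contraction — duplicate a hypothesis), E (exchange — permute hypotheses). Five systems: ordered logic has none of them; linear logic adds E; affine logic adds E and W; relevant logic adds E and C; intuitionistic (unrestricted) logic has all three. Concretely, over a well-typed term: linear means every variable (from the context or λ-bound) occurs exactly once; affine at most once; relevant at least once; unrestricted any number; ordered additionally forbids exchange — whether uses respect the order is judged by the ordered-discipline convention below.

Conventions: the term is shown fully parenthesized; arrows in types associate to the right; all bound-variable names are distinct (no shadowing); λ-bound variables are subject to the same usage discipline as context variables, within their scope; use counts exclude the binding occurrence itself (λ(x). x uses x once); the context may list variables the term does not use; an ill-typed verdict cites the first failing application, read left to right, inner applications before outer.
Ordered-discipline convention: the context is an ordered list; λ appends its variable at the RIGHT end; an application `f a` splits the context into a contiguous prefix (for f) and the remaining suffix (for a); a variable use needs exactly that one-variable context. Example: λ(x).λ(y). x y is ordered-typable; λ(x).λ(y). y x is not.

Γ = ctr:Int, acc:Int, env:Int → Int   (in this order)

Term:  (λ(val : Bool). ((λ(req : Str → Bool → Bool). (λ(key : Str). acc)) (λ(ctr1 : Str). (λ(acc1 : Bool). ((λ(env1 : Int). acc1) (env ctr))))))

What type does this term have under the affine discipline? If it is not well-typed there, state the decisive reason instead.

term : Bool → Str → Int
counts: ctr: 1×, acc: 1×, env: 1×, val (bound): 0×, req (bound): 0×, key (bound): 0×, ctr1 (bound): 0×, acc1 (bound): 1×, env1 (bound): 0×
order of uses: acc, acc1, env, ctr
typing: well-typed — term : Bool → Str → Int
summary: ordered ✗, linear ✗, affine ✓, relevant ✗, unrestricted ✓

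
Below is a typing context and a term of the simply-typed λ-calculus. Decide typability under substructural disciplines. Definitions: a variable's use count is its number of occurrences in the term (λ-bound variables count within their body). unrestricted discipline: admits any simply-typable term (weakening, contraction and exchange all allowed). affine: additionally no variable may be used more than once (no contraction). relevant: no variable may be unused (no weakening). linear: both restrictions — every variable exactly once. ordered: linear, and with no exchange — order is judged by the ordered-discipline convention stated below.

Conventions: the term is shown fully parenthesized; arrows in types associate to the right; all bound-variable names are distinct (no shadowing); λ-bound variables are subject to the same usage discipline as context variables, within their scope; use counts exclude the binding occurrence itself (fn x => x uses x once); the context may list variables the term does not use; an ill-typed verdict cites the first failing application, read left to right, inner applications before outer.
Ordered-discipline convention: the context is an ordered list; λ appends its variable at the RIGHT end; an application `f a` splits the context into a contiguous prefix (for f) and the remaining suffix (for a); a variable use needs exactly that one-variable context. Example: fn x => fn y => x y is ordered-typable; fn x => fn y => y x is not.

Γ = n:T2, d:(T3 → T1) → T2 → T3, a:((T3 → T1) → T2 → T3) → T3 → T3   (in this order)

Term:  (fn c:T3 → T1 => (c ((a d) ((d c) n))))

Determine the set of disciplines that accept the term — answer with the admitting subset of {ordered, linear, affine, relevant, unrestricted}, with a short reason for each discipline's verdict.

accepted by: relevant, unrestricted
variable uses: n=1, d=2, a=1, c [bound]=2
left-to-right use order: c, a, d, d, c, n
typing: well-typed at (T3 → T1) → T1
ordered: ✗ — uses contraction: d ×2, c ×2
linear: ✗ — uses contraction: d ×2, c ×2
affine: ✗ — uses contraction: d ×2, c ×2
relevant: ✓ — every one of n, d, a, c appears
unrestricted: ✓ — type-checks ((T3 → T1) → T1) and nothing is barred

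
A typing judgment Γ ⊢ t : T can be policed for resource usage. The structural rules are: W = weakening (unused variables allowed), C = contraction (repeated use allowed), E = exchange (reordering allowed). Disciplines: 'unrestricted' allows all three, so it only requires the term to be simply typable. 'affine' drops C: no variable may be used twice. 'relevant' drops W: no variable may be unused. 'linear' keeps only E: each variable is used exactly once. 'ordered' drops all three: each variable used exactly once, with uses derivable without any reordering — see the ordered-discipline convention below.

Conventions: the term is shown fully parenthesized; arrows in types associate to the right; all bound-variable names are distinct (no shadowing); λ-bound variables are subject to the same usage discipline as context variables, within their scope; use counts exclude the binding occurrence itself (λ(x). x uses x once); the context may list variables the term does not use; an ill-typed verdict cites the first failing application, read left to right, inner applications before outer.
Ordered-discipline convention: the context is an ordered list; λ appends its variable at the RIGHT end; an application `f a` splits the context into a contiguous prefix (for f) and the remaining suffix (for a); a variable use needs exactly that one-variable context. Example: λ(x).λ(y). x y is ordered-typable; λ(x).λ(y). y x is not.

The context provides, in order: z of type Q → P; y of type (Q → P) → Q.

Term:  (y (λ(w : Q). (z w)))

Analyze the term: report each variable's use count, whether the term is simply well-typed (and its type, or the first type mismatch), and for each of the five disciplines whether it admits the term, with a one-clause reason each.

usage: z: 1; y: 1; w (λ-bound): 1
uses in reading order: y, z, w
typing: well-typed at Q
ordered: ✗ — no contiguous prefix/suffix split fits y, z, w
linear: ✓ — single use per variable (z, y, w)
affine: ✓ — no duplicate uses among z, y, w
relevant: ✓ — every one of z, y, w appears
unrestricted: ✓ — well-typed at Q; no restrictions here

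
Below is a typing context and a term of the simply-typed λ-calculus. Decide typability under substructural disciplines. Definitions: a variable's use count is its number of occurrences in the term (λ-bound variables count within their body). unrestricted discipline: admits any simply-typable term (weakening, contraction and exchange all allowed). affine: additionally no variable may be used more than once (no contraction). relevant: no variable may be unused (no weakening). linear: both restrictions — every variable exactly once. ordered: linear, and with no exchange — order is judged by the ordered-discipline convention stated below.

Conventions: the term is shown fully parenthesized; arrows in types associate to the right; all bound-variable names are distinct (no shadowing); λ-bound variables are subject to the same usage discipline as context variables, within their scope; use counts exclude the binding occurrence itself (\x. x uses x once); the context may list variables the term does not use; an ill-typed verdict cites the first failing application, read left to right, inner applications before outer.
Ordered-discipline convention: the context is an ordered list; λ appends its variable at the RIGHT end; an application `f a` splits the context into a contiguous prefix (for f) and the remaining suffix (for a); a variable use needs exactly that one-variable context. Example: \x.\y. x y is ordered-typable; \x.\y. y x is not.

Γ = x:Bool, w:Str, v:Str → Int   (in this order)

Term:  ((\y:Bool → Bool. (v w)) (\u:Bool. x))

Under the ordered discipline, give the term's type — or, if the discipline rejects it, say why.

not well-typed under ordered — needs weakening: y, u unused
counts: x ×1, w ×1, v ×1, y [bound] ×0, u [bound] ×0
use order (left to right): v, w, x
typing: the term checks, with type Int
summary: ordered ✗ · linear ✗ · affine ✓ · relevant ✗ · unrestricted ✓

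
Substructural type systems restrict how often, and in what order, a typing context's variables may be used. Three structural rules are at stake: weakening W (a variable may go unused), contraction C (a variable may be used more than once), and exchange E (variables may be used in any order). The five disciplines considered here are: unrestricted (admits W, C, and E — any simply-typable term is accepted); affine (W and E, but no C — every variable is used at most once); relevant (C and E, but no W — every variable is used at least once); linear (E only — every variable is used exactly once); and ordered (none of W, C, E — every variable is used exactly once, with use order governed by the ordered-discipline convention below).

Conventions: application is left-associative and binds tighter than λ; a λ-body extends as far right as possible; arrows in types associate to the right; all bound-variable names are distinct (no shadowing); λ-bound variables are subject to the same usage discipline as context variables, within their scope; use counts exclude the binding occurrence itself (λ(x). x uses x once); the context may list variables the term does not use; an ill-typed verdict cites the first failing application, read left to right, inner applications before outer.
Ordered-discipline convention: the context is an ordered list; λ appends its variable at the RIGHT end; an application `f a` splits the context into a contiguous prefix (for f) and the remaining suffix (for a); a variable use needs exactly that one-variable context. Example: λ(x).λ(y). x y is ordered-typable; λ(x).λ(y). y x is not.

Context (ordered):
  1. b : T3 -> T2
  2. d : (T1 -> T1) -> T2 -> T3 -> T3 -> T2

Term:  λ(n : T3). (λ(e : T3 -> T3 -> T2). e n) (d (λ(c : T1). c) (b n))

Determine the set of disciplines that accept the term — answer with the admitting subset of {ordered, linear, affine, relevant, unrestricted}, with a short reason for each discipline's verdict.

admitted by: relevant, unrestricted
usage: b: 1×, d: 1×, n [bound]: 2×, e [bound]: 1×, c [bound]: 1×
order of uses: e, n, d, c, b, n
typing: the term checks, with type T3 -> T3 -> T2
ordered ✗ (uses contraction: n ×2)
linear ✗ (uses contraction: n ×2)
affine ✗ (uses contraction: n ×2)
relevant ✓ (b, d, n, e, c: all used, weakening unneeded)
unrestricted ✓ (well-typed at T3 -> T3 -> T2; no restrictions here)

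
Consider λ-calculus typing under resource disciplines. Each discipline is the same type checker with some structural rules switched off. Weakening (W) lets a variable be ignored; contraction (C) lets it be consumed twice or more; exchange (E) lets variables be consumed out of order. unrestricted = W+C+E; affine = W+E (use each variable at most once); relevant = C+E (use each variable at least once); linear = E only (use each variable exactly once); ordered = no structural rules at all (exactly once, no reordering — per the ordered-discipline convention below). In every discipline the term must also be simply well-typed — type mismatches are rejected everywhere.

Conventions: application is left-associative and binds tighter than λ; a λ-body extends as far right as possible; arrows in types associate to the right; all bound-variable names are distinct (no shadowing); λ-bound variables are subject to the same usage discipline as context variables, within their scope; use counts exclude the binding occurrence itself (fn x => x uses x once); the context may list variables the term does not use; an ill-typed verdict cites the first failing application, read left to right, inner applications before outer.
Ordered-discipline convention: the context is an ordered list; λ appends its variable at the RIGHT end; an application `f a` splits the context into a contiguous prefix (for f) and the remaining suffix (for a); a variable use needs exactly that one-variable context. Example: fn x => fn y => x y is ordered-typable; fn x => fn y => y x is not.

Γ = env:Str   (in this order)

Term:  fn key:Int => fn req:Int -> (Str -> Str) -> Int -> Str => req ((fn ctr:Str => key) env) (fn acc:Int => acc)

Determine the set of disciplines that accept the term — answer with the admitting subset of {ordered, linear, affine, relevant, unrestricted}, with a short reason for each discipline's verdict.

admitted in: none
counts: env=1, key (λ-bound)=1, req (λ-bound)=1, ctr (λ-bound)=0, acc (λ-bound)=1
left-to-right use order: req, key, env, acc
typing: ill-typed: an application expects Str -> Str but receives Int -> Int
ordered: ✗ — a type mismatch blocks all five
linear: ✗ — the type mismatch rejects it
affine: ✗ — not simply typable
relevant: ✗ — fails simple typing
unrestricted: ✗ — a type mismatch blocks all five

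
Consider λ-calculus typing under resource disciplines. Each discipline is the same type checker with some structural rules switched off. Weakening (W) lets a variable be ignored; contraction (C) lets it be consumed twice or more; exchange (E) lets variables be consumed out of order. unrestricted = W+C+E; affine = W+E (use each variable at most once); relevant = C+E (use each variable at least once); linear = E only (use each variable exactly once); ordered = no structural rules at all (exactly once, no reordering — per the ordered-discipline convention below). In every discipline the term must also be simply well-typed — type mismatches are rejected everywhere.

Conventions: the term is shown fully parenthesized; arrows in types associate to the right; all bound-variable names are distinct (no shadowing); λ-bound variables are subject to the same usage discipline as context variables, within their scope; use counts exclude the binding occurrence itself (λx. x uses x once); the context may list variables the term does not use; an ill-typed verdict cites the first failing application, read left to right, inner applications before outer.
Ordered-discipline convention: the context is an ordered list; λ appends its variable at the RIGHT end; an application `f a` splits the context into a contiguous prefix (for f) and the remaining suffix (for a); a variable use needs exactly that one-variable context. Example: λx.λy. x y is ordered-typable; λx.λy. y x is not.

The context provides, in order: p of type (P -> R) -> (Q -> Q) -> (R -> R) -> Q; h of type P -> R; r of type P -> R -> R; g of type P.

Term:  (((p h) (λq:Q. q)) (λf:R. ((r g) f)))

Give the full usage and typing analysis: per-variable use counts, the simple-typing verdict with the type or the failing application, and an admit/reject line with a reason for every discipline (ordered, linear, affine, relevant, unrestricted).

variable uses: p: 1; h: 1; r: 1; g: 1; q (bound): 1; f (bound): 1
order of uses: p, h, q, r, g, f
typing: ✓ — Q
ordered ✓ (single-use (p, h, r, g, q, f), ordered derivation ok)
linear ✓ (single use per variable (p, h, r, g, q, f))
affine ✓ (no duplicate uses among p, h, r, g, q, f)
relevant ✓ (none of p, h, r, g, q, f goes unused)
unrestricted ✓ (simply typable at Q; W, C, E all held)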